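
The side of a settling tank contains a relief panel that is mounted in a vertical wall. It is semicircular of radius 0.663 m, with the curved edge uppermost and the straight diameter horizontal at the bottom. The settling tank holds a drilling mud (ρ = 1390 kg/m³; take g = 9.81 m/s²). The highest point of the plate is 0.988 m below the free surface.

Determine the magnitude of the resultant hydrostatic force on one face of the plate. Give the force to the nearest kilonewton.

γ = ρg = 1390 × 9.81 / 1000 = 13.6359 kN/m³.
The centroid lies 4r/(3π) = 0.281386 m above the diameter, so r − 4r/(3π) = 0.663 − 0.281386 = 0.381614 m below the topmost point, so the centroid depth is h_c = 0.988 + 0.381614 = 1.36961 m.
A = πr²/2 = π × 0.663²/2 = 0.690473 m².
Resultant F = γ·h_c·A = 13.6359 × 1.36961 × 0.690473 = 12.8952 kN.

F ≈ 13 kN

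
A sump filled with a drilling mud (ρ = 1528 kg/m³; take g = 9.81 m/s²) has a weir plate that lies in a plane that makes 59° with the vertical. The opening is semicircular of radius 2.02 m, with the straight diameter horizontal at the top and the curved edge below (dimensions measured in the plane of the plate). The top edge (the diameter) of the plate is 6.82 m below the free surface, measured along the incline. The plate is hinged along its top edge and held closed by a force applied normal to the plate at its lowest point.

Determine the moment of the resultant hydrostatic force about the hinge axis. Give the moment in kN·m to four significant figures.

M ≈ 339.8 kN·m

γ = ρg = 1528 × 9.81 / 1000 = 14.98968 kN/m³.
The plate makes 59° with the vertical, i.e. θ = 90° − 59° = 31° to the horizontal. Measuring y along the incline from the free-surface line, vertical depth h = y·sinθ with sinθ = 0.515038.
The centroid of a semicircle lies 4r/(3π) = 0.857315 m from the diameter, here below the top edge, so y_c = 6.82 + 0.857315 = 7.67732 m and h_c = 7.67732 × 0.515038 = 3.95411 m.
A = πr²/2 = π × 2.02²/2 = 6.40948 m².
Resultant F = γ·h_c·A = 14.98968 × 3.95411 × 6.40948 = 379.895 kN.
I_c = (π/8 − 8/(9π))·r⁴ = 0.109757 × 2.02⁴ = 1.82742 m⁴.
Centre of pressure: y_p = y_c + I_c/(y_c·A) = 7.67732 + 1.82742/(7.67732 × 6.40948) = 7.67732 + 0.0371369 = 7.71446 m along the plane.
The resultant acts 0.857315 + 0.0371369 = 0.894452 m (along the plate) below the hinge at the top edge, so the moment about the hinge is M = F × 0.894452 = 379.895 × 0.894452 = 339.798 kN·m.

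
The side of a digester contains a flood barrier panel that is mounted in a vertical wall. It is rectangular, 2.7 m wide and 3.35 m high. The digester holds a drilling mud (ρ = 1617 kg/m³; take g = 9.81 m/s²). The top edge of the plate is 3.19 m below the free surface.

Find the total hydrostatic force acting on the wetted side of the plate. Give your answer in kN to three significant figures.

γ = ρg = 1617 × 9.81 / 1000 = 15.86277 kN/m³.
The centroid lies 3.35/2 = 1.675 m below the top edge, so the centroid depth is h_c = 3.19 + 1.675 = 4.865 m.
A = 2.7 × 3.35 = 9.045 m².
Resultant F = γ·h_c·A = 15.86277 × 4.865 × 9.045 = 698.024 kN.

F ≈ 698 kN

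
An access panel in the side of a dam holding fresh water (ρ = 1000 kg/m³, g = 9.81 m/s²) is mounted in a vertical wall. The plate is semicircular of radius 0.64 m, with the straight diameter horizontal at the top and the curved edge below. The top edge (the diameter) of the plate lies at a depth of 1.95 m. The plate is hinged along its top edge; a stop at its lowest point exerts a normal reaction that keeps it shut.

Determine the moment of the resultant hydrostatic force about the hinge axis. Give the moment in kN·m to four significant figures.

M ≈ 3.989 kN·m

γ = ρg = 1000 × 9.81 = 9810 N/m³ = 9.81 kN/m³.
The centroid of a semicircle lies 4r/(3π) = 0.271624 m from the diameter, here below the top edge, so the centroid depth is h_c = 1.95 + 0.271624 = 2.22162 m.
A = πr²/2 = π × 0.64²/2 = 0.643398 m².
Resultant F = γ·h_c·A = 9.81 × 2.22162 × 0.643398 = 14.0223 kN.
I_c = (π/8 − 8/(9π))·r⁴ = 0.109757 × 0.64⁴ = 0.0184142 m⁴.
Centre of pressure: y_p = y_c + I_c/(y_c·A) = 2.22162 + 0.0184142/(2.22162 × 0.643398) = 2.22162 + 0.0128826 = 2.2345 m along the plane.
The resultant acts 0.271624 + 0.0128826 = 0.284507 m (along the plate) below the hinge at the top edge, so the moment about the hinge is M = F × 0.284507 = 14.0223 × 0.284507 = 3.98944 kN·m.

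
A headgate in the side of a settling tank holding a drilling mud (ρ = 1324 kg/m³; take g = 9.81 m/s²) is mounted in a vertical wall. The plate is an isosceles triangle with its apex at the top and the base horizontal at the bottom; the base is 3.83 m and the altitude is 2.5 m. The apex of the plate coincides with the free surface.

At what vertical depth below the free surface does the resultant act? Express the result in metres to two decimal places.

h_p = 1.88 m

γ = ρg = 1324 × 9.81 / 1000 = 12.98844 kN/m³.
With the apex up, the centroid sits 2h/3 = 2 × 2.5/3 = 1.66667 m below the apex, so the centroid depth is h_c = 1.66667 m.
A = ½ × 3.83 × 2.5 = 4.7875 m².
Resultant F = γ·h_c·A = 12.98844 × 1.66667 × 4.7875 = 103.637 kN.
I_c = b·h³/36 = 3.83 × 2.5³/36 = 1.66233 m⁴.
Centre of pressure: y_p = y_c + I_c/(y_c·A) = 1.66667 + 1.66233/(1.66667 × 4.7875) = 1.66667 + 0.208333 = 1.875 m along the plane.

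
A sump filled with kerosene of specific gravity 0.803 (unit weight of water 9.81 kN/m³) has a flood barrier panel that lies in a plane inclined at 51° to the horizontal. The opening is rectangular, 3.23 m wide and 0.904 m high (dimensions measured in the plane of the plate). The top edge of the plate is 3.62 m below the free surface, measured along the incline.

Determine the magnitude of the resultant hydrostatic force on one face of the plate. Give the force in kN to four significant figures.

γ = 0.803 × 9.81 = 7.87743 kN/m³.
Let θ = 51° be the plate's angle to the horizontal; measure y along the incline from where the plane meets the free surface. Vertical depth h = y·sinθ with sinθ = 0.777146.
The centroid lies 0.904/2 = 0.452 m below the top edge, so y_c = 3.62 + 0.452 = 4.072 m and h_c = 4.072 × 0.777146 = 3.16454 m.
A = 3.23 × 0.904 = 2.91992 m².
Resultant F = γ·h_c·A = 7.87743 × 3.16454 × 2.91992 = 72.7891 kN.

F ≈ 72.79 kN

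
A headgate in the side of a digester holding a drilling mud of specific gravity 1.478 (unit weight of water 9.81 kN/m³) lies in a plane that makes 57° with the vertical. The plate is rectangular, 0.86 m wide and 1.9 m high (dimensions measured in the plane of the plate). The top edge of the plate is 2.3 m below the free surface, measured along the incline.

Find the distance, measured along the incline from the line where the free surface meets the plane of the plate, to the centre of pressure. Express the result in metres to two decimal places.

y_p = 3.34 m

γ = 1.478 × 9.81 = 14.49918 kN/m³.
The plate makes 57° with the vertical, i.e. θ = 90° − 57° = 33° to the horizontal. Measuring y along the incline from the free-surface line, vertical depth h = y·sinθ with sinθ = 0.544639.
The centroid lies 1.9/2 = 0.95 m below the top edge, so y_c = 2.3 + 0.95 = 3.25 m and h_c = 3.25 × 0.544639 = 1.77008 m.
A = 0.86 × 1.9 = 1.634 m².
Resultant F = γ·h_c·A = 14.49918 × 1.77008 × 1.634 = 41.9361 kN.
I_c = b·h³/12 = 0.86 × 1.9³/12 = 0.491562 m⁴.
Centre of pressure: y_p = y_c + I_c/(y_c·A) = 3.25 + 0.491562/(3.25 × 1.634) = 3.25 + 0.0925642 = 3.34256 m along the plane.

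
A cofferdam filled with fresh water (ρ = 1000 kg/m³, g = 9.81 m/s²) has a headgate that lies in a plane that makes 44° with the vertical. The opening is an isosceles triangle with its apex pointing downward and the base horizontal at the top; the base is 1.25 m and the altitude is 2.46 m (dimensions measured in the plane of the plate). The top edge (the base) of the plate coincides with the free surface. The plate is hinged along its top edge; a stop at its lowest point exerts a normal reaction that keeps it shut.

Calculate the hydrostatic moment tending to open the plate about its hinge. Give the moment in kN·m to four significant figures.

M ≈ 10.94 kN·m

γ = ρg = 1000 × 9.81 = 9810 N/m³ = 9.81 kN/m³.
The plate makes 44° with the vertical, i.e. θ = 90° − 44° = 46° to the horizontal. Measuring y along the incline from the free-surface line, vertical depth h = y·sinθ with sinθ = 0.719340.
With the apex down, the centroid sits h/3 = 2.46/3 = 0.82 m below the base (the top edge), so y_c = 0.82 m and h_c = 0.82 × 0.719340 = 0.589859 m.
A = ½ × 1.25 × 2.46 = 1.5375 m².
Resultant F = γ·h_c·A = 9.81 × 0.589859 × 1.5375 = 8.89677 kN.
I_c = b·h³/36 = 1.25 × 2.46³/36 = 0.516907 m⁴.
Centre of pressure: y_p = y_c + I_c/(y_c·A) = 0.82 + 0.516907/(0.82 × 1.5375) = 0.82 + 0.41 = 1.23 m along the plane.
The resultant acts 0.82 + 0.41 = 1.23 m (along the plate) below the hinge at the top edge, so the moment about the hinge is M = F × 1.23 = 8.89677 × 1.23 = 10.943 kN·m.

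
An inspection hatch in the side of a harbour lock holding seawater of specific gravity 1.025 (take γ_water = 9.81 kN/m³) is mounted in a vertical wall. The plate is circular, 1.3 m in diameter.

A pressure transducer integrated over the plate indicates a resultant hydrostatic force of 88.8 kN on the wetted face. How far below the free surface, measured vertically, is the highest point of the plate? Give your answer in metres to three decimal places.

γ = 1.025 × 9.81 = 10.05525 kN/m³.
A = π(0.65)² = 1.32732 m².
From F = γ·h_c·A, the centroid depth is h_c = 88.8/(10.05525 × 1.32732) = 6.65341 m.
The centroid is at the centre, 0.65 m below the top of the plate, so the highest point sits at h_top = 6.65341 − 0.65 = 6.00341 m below the surface.

d_top ≈ 6.003 m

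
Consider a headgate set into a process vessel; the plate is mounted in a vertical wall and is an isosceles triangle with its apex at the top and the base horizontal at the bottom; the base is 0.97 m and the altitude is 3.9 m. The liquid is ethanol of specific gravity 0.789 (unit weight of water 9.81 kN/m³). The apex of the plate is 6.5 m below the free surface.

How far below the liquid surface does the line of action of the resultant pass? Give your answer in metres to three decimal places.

γ = 0.789 × 9.81 = 7.74009 kN/m³.
With the apex up, the centroid sits 2h/3 = 2 × 3.9/3 = 2.6 m below the apex, so the centroid depth is h_c = 6.5 + 2.6 = 9.1 m.
A = ½ × 0.97 × 3.9 = 1.8915 m².
Resultant F = γ·h_c·A = 7.74009 × 9.1 × 1.8915 = 133.227 kN.
I_c = b·h³/36 = 0.97 × 3.9³/36 = 1.59832 m⁴.
Centre of pressure: y_p = y_c + I_c/(y_c·A) = 9.1 + 1.59832/(9.1 × 1.8915) = 9.1 + 0.0928573 = 9.19286 m along the plane.

h_p = 9.193 m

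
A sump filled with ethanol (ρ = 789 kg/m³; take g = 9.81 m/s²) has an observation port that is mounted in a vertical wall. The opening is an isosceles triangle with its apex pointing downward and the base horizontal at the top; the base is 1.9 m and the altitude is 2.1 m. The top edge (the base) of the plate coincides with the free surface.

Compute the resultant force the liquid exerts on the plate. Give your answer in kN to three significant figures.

γ = ρg = 789 × 9.81 / 1000 = 7.74009 kN/m³.
With the apex down, the centroid sits h/3 = 2.1/3 = 0.7 m below the base (the top edge), so the centroid depth is h_c = 0.7 m.
A = ½ × 1.9 × 2.1 = 1.995 m².
Resultant F = γ·h_c·A = 7.74009 × 0.7 × 1.995 = 10.809 kN.

F ≈ 10.8 kN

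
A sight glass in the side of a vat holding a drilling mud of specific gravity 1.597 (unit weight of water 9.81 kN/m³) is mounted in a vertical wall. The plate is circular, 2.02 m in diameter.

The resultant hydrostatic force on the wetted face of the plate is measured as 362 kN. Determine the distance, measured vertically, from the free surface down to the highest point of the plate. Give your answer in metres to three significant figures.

d_top ≈ 6.20 m

γ = 1.597 × 9.81 = 15.66657 kN/m³.
A = π(1.01)² = 3.20474 m².
From F = γ·h_c·A, the centroid depth is h_c = 362/(15.66657 × 3.20474) = 7.21011 m.
The centroid is at the centre, 1.01 m below the top of the plate, so the highest point sits at h_top = 7.21011 − 1.01 = 6.20011 m below the surface.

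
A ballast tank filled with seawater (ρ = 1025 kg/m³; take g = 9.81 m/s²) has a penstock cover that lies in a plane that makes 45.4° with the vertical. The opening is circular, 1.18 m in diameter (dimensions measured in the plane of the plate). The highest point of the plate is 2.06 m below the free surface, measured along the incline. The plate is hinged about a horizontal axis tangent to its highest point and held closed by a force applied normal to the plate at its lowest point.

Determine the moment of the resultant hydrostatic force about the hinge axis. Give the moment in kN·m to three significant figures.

M ≈ 12.7 kN·m

γ = ρg = 1025 × 9.81 / 1000 = 10.05525 kN/m³.
The plate makes 45.4° with the vertical, i.e. θ = 90° − 45.4° = 44.6° to the horizontal. Measuring y along the incline from the free-surface line, vertical depth h = y·sinθ with sinθ = 0.702153.
The centroid is at the centre, 0.59 m below the top of the plate, so y_c = 2.06 + 0.59 = 2.65 m and h_c = 2.65 × 0.702153 = 1.86071 m.
A = π(0.59)² = 1.09359 m².
Resultant F = γ·h_c·A = 10.05525 × 1.86071 × 1.09359 = 20.461 kN.
I_c = πr⁴/4 = π × 0.59⁴/4 = 0.0951695 m⁴.
Centre of pressure: y_p = y_c + I_c/(y_c·A) = 2.65 + 0.0951695/(2.65 × 1.09359) = 2.65 + 0.0328396 = 2.68284 m along the plane.
The resultant acts 0.59 + 0.0328396 = 0.62284 m (along the plate) below the hinge at the top edge, so the moment about the hinge is M = F × 0.62284 = 20.461 × 0.62284 = 12.7439 kN·m.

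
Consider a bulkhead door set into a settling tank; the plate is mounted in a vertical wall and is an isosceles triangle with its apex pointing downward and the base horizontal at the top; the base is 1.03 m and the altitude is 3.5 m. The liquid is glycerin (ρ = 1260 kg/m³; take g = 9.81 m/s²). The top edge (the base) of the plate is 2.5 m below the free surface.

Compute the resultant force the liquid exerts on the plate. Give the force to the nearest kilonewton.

γ = ρg = 1260 × 9.81 / 1000 = 12.3606 kN/m³.
With the apex down, the centroid sits h/3 = 3.5/3 = 1.16667 m below the base (the top edge), so the centroid depth is h_c = 2.5 + 1.16667 = 3.66667 m.
A = ½ × 1.03 × 3.5 = 1.8025 m².
Resultant F = γ·h_c·A = 12.3606 × 3.66667 × 1.8025 = 81.6933 kN.

F ≈ 82 kN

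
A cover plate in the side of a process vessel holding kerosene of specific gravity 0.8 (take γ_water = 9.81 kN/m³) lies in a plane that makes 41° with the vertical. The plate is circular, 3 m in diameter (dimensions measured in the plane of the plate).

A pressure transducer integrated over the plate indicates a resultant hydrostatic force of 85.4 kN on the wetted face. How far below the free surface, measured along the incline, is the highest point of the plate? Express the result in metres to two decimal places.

y_top ≈ 0.54 m

γ = 0.8 × 9.81 = 7.848 kN/m³.
A = π(1.5)² = 7.06858 m².
From F = γ·h_c·A, the centroid depth is h_c = 85.4/(7.848 × 7.06858) = 1.53945 m.
The plate makes 41° with the vertical, i.e. θ = 90° − 41° = 49° to the horizontal. Measuring y along the incline from the free-surface line, vertical depth h = y·sinθ with sinθ = 0.754710.
Along the incline, y_c = h_c/sinθ = 1.53945/0.754710 = 2.03979 m.
The centroid is at the centre, 1.5 m below the top of the plate, so the highest point sits at y_top = 2.03979 − 1.5 = 0.53979 m along the incline.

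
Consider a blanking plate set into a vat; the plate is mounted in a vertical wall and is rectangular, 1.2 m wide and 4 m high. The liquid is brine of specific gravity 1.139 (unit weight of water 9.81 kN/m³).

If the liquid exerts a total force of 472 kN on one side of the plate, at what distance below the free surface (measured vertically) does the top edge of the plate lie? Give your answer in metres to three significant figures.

γ = 1.139 × 9.81 = 11.17359 kN/m³.
A = 1.2 × 4 = 4.8 m².
From F = γ·h_c·A, the centroid depth is h_c = 472/(11.17359 × 4.8) = 8.80051 m.
The centroid lies 4/2 = 2 m below the top edge, so the top edge sits at h_top = 8.80051 − 2 = 6.80051 m below the surface.

d_top ≈ 6.80 m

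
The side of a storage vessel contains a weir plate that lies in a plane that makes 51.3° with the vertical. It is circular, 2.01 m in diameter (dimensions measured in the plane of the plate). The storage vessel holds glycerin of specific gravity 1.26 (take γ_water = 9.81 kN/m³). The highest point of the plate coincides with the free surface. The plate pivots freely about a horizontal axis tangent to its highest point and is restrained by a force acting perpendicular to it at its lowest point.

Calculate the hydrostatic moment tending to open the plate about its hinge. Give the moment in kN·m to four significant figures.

γ = 1.26 × 9.81 = 12.3606 kN/m³.
The plate makes 51.3° with the vertical, i.e. θ = 90° − 51.3° = 38.7° to the horizontal. Measuring y along the incline from the free-surface line, vertical depth h = y·sinθ with sinθ = 0.625243.
The centroid is at the centre, 1.005 m below the top of the plate, so y_c = 1.005 m and h_c = 1.005 × 0.625243 = 0.628369 m.
A = π(1.005)² = 3.17309 m².
Resultant F = γ·h_c·A = 12.3606 × 0.628369 × 3.17309 = 24.6454 kN.
I_c = πr⁴/4 = π × 1.005⁴/4 = 0.801224 m⁴.
Centre of pressure: y_p = y_c + I_c/(y_c·A) = 1.005 + 0.801224/(1.005 × 3.17309) = 1.005 + 0.25125 = 1.25625 m along the plane.
The resultant acts 1.005 + 0.25125 = 1.25625 m (along the plate) below the hinge at the top edge, so the moment about the hinge is M = F × 1.25625 = 24.6454 × 1.25625 = 30.9608 kN·m.

M ≈ 30.96 kN·m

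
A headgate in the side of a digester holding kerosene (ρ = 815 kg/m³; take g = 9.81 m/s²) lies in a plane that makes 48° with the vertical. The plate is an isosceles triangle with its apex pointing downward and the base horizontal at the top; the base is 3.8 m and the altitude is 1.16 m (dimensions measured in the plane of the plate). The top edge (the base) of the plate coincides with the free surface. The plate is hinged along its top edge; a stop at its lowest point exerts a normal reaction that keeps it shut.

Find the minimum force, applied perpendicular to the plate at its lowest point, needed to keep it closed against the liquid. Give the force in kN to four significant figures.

P ≈ 2.280 kN

γ = ρg = 815 × 9.81 / 1000 = 7.99515 kN/m³.
The plate makes 48° with the vertical, i.e. θ = 90° − 48° = 42° to the horizontal. Measuring y along the incline from the free-surface line, vertical depth h = y·sinθ with sinθ = 0.669131.
With the apex down, the centroid sits h/3 = 1.16/3 = 0.386667 m below the base (the top edge), so y_c = 0.386667 m and h_c = 0.386667 × 0.669131 = 0.258731 m.
A = ½ × 3.8 × 1.16 = 2.204 m².
Resultant F = γ·h_c·A = 7.99515 × 0.258731 × 2.204 = 4.55918 kN.
I_c = b·h³/36 = 3.8 × 1.16³/36 = 0.164761 m⁴.
Centre of pressure: y_p = y_c + I_c/(y_c·A) = 0.386667 + 0.164761/(0.386667 × 2.204) = 0.386667 + 0.193333 = 0.58 m along the plane.
The resultant acts 0.386667 + 0.193333 = 0.58 m (along the plate) below the hinge at the top edge, so the moment about the hinge is M = F × 0.58 = 4.55918 × 0.58 = 2.64432 kN·m.
A normal force at the bottom, 1.16 m from the hinge, must supply this moment: P = 2.64432/1.16 = 2.27959 kN.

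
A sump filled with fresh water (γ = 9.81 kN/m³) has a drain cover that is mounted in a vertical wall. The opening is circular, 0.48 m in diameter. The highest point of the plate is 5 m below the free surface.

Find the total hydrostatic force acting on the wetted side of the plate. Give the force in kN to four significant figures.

F ≈ 9.302 kN

γ = 9.81 kN/m³.
The centroid is at the centre, 0.24 m below the top of the plate, so the centroid depth is h_c = 5 + 0.24 = 5.24 m.
A = π(0.24)² = 0.180956 m².
Resultant F = γ·h_c·A = 9.81 × 5.24 × 0.180956 = 9.30193 kN.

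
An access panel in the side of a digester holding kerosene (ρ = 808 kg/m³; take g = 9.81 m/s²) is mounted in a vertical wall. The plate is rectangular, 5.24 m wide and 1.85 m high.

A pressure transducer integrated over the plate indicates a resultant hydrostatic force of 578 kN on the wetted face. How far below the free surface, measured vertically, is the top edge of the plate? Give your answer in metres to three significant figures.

d_top ≈ 6.60 m

γ = ρg = 808 × 9.81 / 1000 = 7.92648 kN/m³.
A = 5.24 × 1.85 = 9.694 m².
From F = γ·h_c·A, the centroid depth is h_c = 578/(7.92648 × 9.694) = 7.52219 m.
The centroid lies 1.85/2 = 0.925 m below the top edge, so the top edge sits at h_top = 7.52219 − 0.925 = 6.59719 m below the surface.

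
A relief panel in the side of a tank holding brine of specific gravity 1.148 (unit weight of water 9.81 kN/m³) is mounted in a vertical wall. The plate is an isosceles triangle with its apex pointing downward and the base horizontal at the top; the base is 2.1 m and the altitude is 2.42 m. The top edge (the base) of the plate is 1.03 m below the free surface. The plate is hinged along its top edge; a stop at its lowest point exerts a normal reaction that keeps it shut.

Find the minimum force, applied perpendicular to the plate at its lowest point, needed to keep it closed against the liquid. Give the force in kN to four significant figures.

γ = 1.148 × 9.81 = 11.26188 kN/m³.
With the apex down, the centroid sits h/3 = 2.42/3 = 0.806667 m below the base (the top edge), so the centroid depth is h_c = 1.03 + 0.806667 = 1.83667 m.
A = ½ × 2.1 × 2.42 = 2.541 m².
Resultant F = γ·h_c·A = 11.26188 × 1.83667 × 2.541 = 52.559 kN.
I_c = b·h³/36 = 2.1 × 2.42³/36 = 0.826728 m⁴.
Centre of pressure: y_p = y_c + I_c/(y_c·A) = 1.83667 + 0.826728/(1.83667 × 2.541) = 1.83667 + 0.177144 = 2.01381 m along the plane.
The resultant acts 0.806667 + 0.177144 = 0.983811 m (along the plate) below the hinge at the top edge, so the moment about the hinge is M = F × 0.983811 = 52.559 × 0.983811 = 51.7081 kN·m.
A normal force at the bottom, 2.42 m from the hinge, must supply this moment: P = 51.7081/2.42 = 21.367 kN.

P ≈ 21.37 kN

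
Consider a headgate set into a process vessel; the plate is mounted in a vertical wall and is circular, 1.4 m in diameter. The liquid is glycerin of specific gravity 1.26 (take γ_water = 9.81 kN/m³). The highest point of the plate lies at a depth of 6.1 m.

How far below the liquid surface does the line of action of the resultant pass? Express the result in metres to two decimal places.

γ = 1.26 × 9.81 = 12.3606 kN/m³.
The centroid is at the centre, 0.7 m below the top of the plate, so the centroid depth is h_c = 6.1 + 0.7 = 6.8 m.
A = π(0.7)² = 1.53938 m².
Resultant F = γ·h_c·A = 12.3606 × 6.8 × 1.53938 = 129.388 kN.
I_c = πr⁴/4 = π × 0.7⁴/4 = 0.188574 m⁴.
Centre of pressure: y_p = y_c + I_c/(y_c·A) = 6.8 + 0.188574/(6.8 × 1.53938) = 6.8 + 0.0180147 = 6.81801 m along the plane.

h_p = 6.82 m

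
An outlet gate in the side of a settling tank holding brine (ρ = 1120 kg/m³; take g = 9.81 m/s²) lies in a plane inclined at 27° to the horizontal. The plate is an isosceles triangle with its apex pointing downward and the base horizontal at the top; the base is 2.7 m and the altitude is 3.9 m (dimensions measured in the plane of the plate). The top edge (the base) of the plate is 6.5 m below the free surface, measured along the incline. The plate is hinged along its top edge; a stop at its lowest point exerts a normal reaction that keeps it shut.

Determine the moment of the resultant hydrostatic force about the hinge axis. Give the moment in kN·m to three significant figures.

γ = ρg = 1120 × 9.81 / 1000 = 10.9872 kN/m³.
Let θ = 27° be the plate's angle to the horizontal; measure y along the incline from where the plane meets the free surface. Vertical depth h = y·sinθ with sinθ = 0.453990.
With the apex down, the centroid sits h/3 = 3.9/3 = 1.3 m below the base (the top edge), so y_c = 6.5 + 1.3 = 7.8 m and h_c = 7.8 × 0.453990 = 3.54112 m.
A = ½ × 2.7 × 3.9 = 5.265 m².
Resultant F = γ·h_c·A = 10.9872 × 3.54112 × 5.265 = 204.845 kN.
I_c = b·h³/36 = 2.7 × 3.9³/36 = 4.44893 m⁴.
Centre of pressure: y_p = y_c + I_c/(y_c·A) = 7.8 + 4.44893/(7.8 × 5.265) = 7.8 + 0.108333 = 7.90833 m along the plane.
The resultant acts 1.3 + 0.108333 = 1.40833 m (along the plate) below the hinge at the top edge, so the moment about the hinge is M = F × 1.40833 = 204.845 × 1.40833 = 288.489 kN·m.

M ≈ 288 kN·m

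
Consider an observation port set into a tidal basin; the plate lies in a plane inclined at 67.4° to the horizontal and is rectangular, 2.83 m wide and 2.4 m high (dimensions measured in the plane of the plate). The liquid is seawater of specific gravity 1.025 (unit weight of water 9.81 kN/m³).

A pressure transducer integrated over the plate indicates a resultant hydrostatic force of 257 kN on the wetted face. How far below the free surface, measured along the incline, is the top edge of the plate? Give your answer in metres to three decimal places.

y_top ≈ 2.876 m

γ = 1.025 × 9.81 = 10.05525 kN/m³.
A = 2.83 × 2.4 = 6.792 m².
From F = γ·h_c·A, the centroid depth is h_c = 257/(10.05525 × 6.792) = 3.76307 m.
Let θ = 67.4° be the plate's angle to the horizontal; measure y along the incline from where the plane meets the free surface. Vertical depth h = y·sinθ with sinθ = 0.923210.
Along the incline, y_c = h_c/sinθ = 3.76307/0.923210 = 4.07607 m.
The centroid lies 2.4/2 = 1.2 m below the top edge, so the top edge sits at y_top = 4.07607 − 1.2 = 2.87607 m along the incline.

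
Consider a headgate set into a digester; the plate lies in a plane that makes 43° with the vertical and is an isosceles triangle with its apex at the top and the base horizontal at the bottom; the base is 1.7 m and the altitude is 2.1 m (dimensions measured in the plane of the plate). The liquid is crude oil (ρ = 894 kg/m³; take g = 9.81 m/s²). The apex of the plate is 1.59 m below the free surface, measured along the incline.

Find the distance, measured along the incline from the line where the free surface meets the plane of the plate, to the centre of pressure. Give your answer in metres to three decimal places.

y_p = 3.072 m

γ = ρg = 894 × 9.81 / 1000 = 8.77014 kN/m³.
The plate makes 43° with the vertical, i.e. θ = 90° − 43° = 47° to the horizontal. Measuring y along the incline from the free-surface line, vertical depth h = y·sinθ with sinθ = 0.731354.
With the apex up, the centroid sits 2h/3 = 2 × 2.1/3 = 1.4 m below the apex, so y_c = 1.59 + 1.4 = 2.99 m and h_c = 2.99 × 0.731354 = 2.18675 m.
A = ½ × 1.7 × 2.1 = 1.785 m².
Resultant F = γ·h_c·A = 8.77014 × 2.18675 × 1.785 = 34.2329 kN.
I_c = b·h³/36 = 1.7 × 2.1³/36 = 0.437325 m⁴.
Centre of pressure: y_p = y_c + I_c/(y_c·A) = 2.99 + 0.437325/(2.99 × 1.785) = 2.99 + 0.0819398 = 3.07194 m along the plane.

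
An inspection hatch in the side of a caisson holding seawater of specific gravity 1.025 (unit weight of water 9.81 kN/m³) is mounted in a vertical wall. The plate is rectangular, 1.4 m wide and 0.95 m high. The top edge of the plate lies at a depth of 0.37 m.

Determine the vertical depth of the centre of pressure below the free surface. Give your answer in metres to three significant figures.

γ = 1.025 × 9.81 = 10.05525 kN/m³.
The centroid lies 0.95/2 = 0.475 m below the top edge, so the centroid depth is h_c = 0.37 + 0.475 = 0.845 m.
A = 1.4 × 0.95 = 1.33 m².
Resultant F = γ·h_c·A = 10.05525 × 0.845 × 1.33 = 11.3006 kN.
I_c = b·h³/12 = 1.4 × 0.95³/12 = 0.100027 m⁴.
Centre of pressure: y_p = y_c + I_c/(y_c·A) = 0.845 + 0.100027/(0.845 × 1.33) = 0.845 + 0.0890039 = 0.934004 m along the plane.

h_p = 0.934 m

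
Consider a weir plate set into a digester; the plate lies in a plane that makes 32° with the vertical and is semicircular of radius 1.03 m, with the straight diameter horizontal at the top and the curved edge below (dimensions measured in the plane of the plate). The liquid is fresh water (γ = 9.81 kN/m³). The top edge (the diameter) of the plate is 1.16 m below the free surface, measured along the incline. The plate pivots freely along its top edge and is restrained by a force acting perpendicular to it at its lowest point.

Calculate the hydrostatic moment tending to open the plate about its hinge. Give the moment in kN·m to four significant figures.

γ = 9.81 kN/m³.
The plate makes 32° with the vertical, i.e. θ = 90° − 32° = 58° to the horizontal. Measuring y along the incline from the free-surface line, vertical depth h = y·sinθ with sinθ = 0.848048.
The centroid of a semicircle lies 4r/(3π) = 0.437146 m from the diameter, here below the top edge, so y_c = 1.16 + 0.437146 = 1.59715 m and h_c = 1.59715 × 0.848048 = 1.35446 m.
A = πr²/2 = π × 1.03²/2 = 1.66646 m².
Resultant F = γ·h_c·A = 9.81 × 1.35446 × 1.66646 = 22.1427 kN.
I_c = (π/8 − 8/(9π))·r⁴ = 0.109757 × 1.03⁴ = 0.123532 m⁴.
Centre of pressure: y_p = y_c + I_c/(y_c·A) = 1.59715 + 0.123532/(1.59715 × 1.66646) = 1.59715 + 0.0464129 = 1.64356 m along the plane.
The resultant acts 0.437146 + 0.0464129 = 0.483559 m (along the plate) below the hinge at the top edge, so the moment about the hinge is M = F × 0.483559 = 22.1427 × 0.483559 = 10.7073 kN·m.

M ≈ 10.71 kN·m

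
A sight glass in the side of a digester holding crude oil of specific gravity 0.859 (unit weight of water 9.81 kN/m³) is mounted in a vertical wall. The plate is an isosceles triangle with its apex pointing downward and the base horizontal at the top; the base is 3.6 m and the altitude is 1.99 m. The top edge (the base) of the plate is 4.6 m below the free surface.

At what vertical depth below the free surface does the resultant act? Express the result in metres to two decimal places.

γ = 0.859 × 9.81 = 8.42679 kN/m³.
With the apex down, the centroid sits h/3 = 1.99/3 = 0.663333 m below the base (the top edge), so the centroid depth is h_c = 4.6 + 0.663333 = 5.26333 m.
A = ½ × 3.6 × 1.99 = 3.582 m².
Resultant F = γ·h_c·A = 8.42679 × 5.26333 × 3.582 = 158.872 kN.
I_c = b·h³/36 = 3.6 × 1.99³/36 = 0.78806 m⁴.
Centre of pressure: y_p = y_c + I_c/(y_c·A) = 5.26333 + 0.78806/(5.26333 × 3.582) = 5.26333 + 0.0417997 = 5.30513 m along the plane.

h_p = 5.31 m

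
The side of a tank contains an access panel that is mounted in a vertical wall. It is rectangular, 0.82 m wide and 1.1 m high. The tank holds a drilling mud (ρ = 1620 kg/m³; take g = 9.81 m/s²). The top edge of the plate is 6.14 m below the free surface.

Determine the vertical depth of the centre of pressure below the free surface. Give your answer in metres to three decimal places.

h_p = 6.705 m

γ = ρg = 1620 × 9.81 / 1000 = 15.8922 kN/m³.
The centroid lies 1.1/2 = 0.55 m below the top edge, so the centroid depth is h_c = 6.14 + 0.55 = 6.69 m.
A = 0.82 × 1.1 = 0.902 m².
Resultant F = γ·h_c·A = 15.8922 × 6.69 × 0.902 = 95.8996 kN.
I_c = b·h³/12 = 0.82 × 1.1³/12 = 0.0909517 m⁴.
Centre of pressure: y_p = y_c + I_c/(y_c·A) = 6.69 + 0.0909517/(6.69 × 0.902) = 6.69 + 0.0150723 = 6.70507 m along the plane.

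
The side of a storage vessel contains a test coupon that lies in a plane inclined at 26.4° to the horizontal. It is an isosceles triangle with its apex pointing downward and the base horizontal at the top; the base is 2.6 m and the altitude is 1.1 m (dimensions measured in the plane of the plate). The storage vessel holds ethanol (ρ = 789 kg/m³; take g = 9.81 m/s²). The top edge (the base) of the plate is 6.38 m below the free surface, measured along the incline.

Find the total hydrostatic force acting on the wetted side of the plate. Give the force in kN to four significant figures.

γ = ρg = 789 × 9.81 / 1000 = 7.74009 kN/m³.
Let θ = 26.4° be the plate's angle to the horizontal; measure y along the incline from where the plane meets the free surface. Vertical depth h = y·sinθ with sinθ = 0.444635.
With the apex down, the centroid sits h/3 = 1.1/3 = 0.366667 m below the base (the top edge), so y_c = 6.38 + 0.366667 = 6.74667 m and h_c = 6.74667 × 0.444635 = 2.99981 m.
A = ½ × 2.6 × 1.1 = 1.43 m².
Resultant F = γ·h_c·A = 7.74009 × 2.99981 × 1.43 = 33.2029 kN.

F ≈ 33.20 kN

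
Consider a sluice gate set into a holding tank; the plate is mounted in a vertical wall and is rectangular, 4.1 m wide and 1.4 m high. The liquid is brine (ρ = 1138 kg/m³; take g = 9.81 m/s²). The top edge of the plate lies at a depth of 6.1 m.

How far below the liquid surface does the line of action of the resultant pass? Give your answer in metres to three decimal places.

γ = ρg = 1138 × 9.81 / 1000 = 11.16378 kN/m³.
The centroid lies 1.4/2 = 0.7 m below the top edge, so the centroid depth is h_c = 6.1 + 0.7 = 6.8 m.
A = 4.1 × 1.4 = 5.74 m².
Resultant F = γ·h_c·A = 11.16378 × 6.8 × 5.74 = 435.745 kN.
I_c = b·h³/12 = 4.1 × 1.4³/12 = 0.937533 m⁴.
Centre of pressure: y_p = y_c + I_c/(y_c·A) = 6.8 + 0.937533/(6.8 × 5.74) = 6.8 + 0.0240196 = 6.82402 m along the plane.

h_p = 6.824 m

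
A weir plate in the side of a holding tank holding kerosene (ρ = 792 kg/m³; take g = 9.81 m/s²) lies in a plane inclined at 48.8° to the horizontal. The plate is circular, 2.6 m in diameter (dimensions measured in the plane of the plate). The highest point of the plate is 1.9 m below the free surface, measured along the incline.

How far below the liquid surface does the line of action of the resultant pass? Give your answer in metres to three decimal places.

γ = ρg = 792 × 9.81 / 1000 = 7.76952 kN/m³.
Let θ = 48.8° be the plate's angle to the horizontal; measure y along the incline from where the plane meets the free surface. Vertical depth h = y·sinθ with sinθ = 0.752415.
The centroid is at the centre, 1.3 m below the top of the plate, so y_c = 1.9 + 1.3 = 3.2 m and h_c = 3.2 × 0.752415 = 2.40773 m.
A = π(1.3)² = 5.30929 m².
Resultant F = γ·h_c·A = 7.76952 × 2.40773 × 5.30929 = 99.3204 kN.
I_c = πr⁴/4 = π × 1.3⁴/4 = 2.24318 m⁴.
Centre of pressure: y_p = y_c + I_c/(y_c·A) = 3.2 + 2.24318/(3.2 × 5.30929) = 3.2 + 0.132032 = 3.33203 m along the plane.
Vertically, h_p = y_p·sinθ = 3.33203 × 0.752415 = 2.50707 m.

h_p = 2.507 m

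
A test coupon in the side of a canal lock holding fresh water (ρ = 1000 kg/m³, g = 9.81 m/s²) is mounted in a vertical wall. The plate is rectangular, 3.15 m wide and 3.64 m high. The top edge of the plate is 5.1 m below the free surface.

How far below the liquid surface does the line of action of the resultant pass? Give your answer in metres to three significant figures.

h_p = 7.08 m

γ = ρg = 1000 × 9.81 = 9810 N/m³ = 9.81 kN/m³.
The centroid lies 3.64/2 = 1.82 m below the top edge, so the centroid depth is h_c = 5.1 + 1.82 = 6.92 m.
A = 3.15 × 3.64 = 11.466 m².
Resultant F = γ·h_c·A = 9.81 × 6.92 × 11.466 = 778.372 kN.
I_c = b·h³/12 = 3.15 × 3.64³/12 = 12.66 m⁴.
Centre of pressure: y_p = y_c + I_c/(y_c·A) = 6.92 + 12.66/(6.92 × 11.466) = 6.92 + 0.159557 = 7.07956 m along the plane.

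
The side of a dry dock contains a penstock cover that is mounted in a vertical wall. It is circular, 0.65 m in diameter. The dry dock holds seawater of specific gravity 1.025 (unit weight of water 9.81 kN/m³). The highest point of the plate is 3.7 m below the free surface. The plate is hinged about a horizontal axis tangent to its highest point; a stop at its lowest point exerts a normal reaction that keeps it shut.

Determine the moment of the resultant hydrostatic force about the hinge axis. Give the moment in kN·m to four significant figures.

M ≈ 4.453 kN·m

γ = 1.025 × 9.81 = 10.05525 kN/m³.
The centroid is at the centre, 0.325 m below the top of the plate, so the centroid depth is h_c = 3.7 + 0.325 = 4.025 m.
A = π(0.325)² = 0.331831 m².
Resultant F = γ·h_c·A = 10.05525 × 4.025 × 0.331831 = 13.43 kN.
I_c = πr⁴/4 = π × 0.325⁴/4 = 0.00876241 m⁴.
Centre of pressure: y_p = y_c + I_c/(y_c·A) = 4.025 + 0.00876241/(4.025 × 0.331831) = 4.025 + 0.00656056 = 4.03156 m along the plane.
The resultant acts 0.325 + 0.00656056 = 0.331561 m (along the plate) below the hinge at the top edge, so the moment about the hinge is M = F × 0.331561 = 13.43 × 0.331561 = 4.45286 kN·m.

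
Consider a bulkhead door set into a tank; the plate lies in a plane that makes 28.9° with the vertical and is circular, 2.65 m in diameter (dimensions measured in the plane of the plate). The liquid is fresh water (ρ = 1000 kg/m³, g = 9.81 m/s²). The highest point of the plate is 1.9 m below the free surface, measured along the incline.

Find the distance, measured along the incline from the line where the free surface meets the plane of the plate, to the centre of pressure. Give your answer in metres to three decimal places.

y_p = 3.361 m

γ = ρg = 1000 × 9.81 = 9810 N/m³ = 9.81 kN/m³.
The plate makes 28.9° with the vertical, i.e. θ = 90° − 28.9° = 61.1° to the horizontal. Measuring y along the incline from the free-surface line, vertical depth h = y·sinθ with sinθ = 0.875465.
The centroid is at the centre, 1.325 m below the top of the plate, so y_c = 1.9 + 1.325 = 3.225 m and h_c = 3.225 × 0.875465 = 2.82337 m.
A = π(1.325)² = 5.51546 m².
Resultant F = γ·h_c·A = 9.81 × 2.82337 × 5.51546 = 152.763 kN.
I_c = πr⁴/4 = π × 1.325⁴/4 = 2.42077 m⁴.
Centre of pressure: y_p = y_c + I_c/(y_c·A) = 3.225 + 2.42077/(3.225 × 5.51546) = 3.225 + 0.136095 = 3.3611 m along the plane.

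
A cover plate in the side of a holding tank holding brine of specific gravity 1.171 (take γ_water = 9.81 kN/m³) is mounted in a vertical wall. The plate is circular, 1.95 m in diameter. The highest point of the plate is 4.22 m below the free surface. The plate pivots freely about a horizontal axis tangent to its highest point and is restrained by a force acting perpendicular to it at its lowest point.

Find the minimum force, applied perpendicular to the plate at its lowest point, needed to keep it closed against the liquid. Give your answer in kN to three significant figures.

P ≈ 93.3 kN

γ = 1.171 × 9.81 = 11.48751 kN/m³.
The centroid is at the centre, 0.975 m below the top of the plate, so the centroid depth is h_c = 4.22 + 0.975 = 5.195 m.
A = π(0.975)² = 2.98648 m².
Resultant F = γ·h_c·A = 11.48751 × 5.195 × 2.98648 = 178.226 kN.
I_c = πr⁴/4 = π × 0.975⁴/4 = 0.709755 m⁴.
Centre of pressure: y_p = y_c + I_c/(y_c·A) = 5.195 + 0.709755/(5.195 × 2.98648) = 5.195 + 0.0457471 = 5.24075 m along the plane.
The resultant acts 0.975 + 0.0457471 = 1.02075 m (along the plate) below the hinge at the top edge, so the moment about the hinge is M = F × 1.02075 = 178.226 × 1.02075 = 181.924 kN·m.
A normal force at the bottom, 1.95 m from the hinge, must supply this moment: P = 181.924/1.95 = 93.2944 kN.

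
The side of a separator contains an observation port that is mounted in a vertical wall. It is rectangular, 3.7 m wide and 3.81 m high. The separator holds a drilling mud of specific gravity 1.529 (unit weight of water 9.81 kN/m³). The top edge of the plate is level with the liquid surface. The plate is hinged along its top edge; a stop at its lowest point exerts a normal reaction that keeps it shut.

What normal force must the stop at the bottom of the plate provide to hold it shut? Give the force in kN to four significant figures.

P ≈ 268.5 kN

γ = 1.529 × 9.81 = 14.99949 kN/m³.
The centroid lies 3.81/2 = 1.905 m below the top edge, so the centroid depth is h_c = 1.905 m.
A = 3.7 × 3.81 = 14.097 m².
Resultant F = γ·h_c·A = 14.99949 × 1.905 × 14.097 = 402.808 kN.
I_c = b·h³/12 = 3.7 × 3.81³/12 = 17.0528 m⁴.
Centre of pressure: y_p = y_c + I_c/(y_c·A) = 1.905 + 17.0528/(1.905 × 14.097) = 1.905 + 0.635 = 2.54 m along the plane.
The resultant acts 1.905 + 0.635 = 2.54 m (along the plate) below the hinge at the top edge, so the moment about the hinge is M = F × 2.54 = 402.808 × 2.54 = 1023.13 kN·m.
A normal force at the bottom, 3.81 m from the hinge, must supply this moment: P = 1023.13/3.81 = 268.538 kN.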